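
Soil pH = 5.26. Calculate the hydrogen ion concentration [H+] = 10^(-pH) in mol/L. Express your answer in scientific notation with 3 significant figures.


Step 1: [H+] = 10^(-pH)
Step 2: [H+] = 10^(-5.26)
Step 3: [H+] = 5.50e-06 mol/L

5.50e-06


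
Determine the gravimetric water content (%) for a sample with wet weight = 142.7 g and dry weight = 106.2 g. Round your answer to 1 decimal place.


Step 1: Water mass = wet - dry = 142.7 - 106.2 = 36.5 g
Step 2: w = 100 * water mass / dry mass
Step 3: w = 100 * 36.5 / 106.2 = 34.4%

34.4


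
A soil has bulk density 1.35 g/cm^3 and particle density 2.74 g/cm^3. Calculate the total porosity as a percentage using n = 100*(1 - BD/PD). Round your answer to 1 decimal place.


Step 1: Formula: n = 100 * (1 - BD / PD)
Step 2: n = 100 * (1 - 1.35 / 2.74)
Step 3: n = 100 * (1 - 0.4927)
Step 4: n = 50.7%

50.7


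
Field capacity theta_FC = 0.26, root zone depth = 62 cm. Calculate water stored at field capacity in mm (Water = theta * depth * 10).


Step 1: Water (mm) = theta_FC * depth (cm) * 10
Step 2: Water = 0.26 * 62 * 10
Step 3: Water = 161.2 mm

161.2


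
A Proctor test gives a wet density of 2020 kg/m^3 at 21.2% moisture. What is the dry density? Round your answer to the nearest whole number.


Step 1: Dry density = wet density / (1 + w/100)
Step 2: Dry density = 2020 / (1 + 21.2/100)
Step 3: Dry density = 2020 / 1.212
Step 4: Dry density = 1667 kg/m^3

1667


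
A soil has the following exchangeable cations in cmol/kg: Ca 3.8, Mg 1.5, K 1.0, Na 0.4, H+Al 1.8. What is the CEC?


Step 1: CEC = Ca + Mg + K + Na + (H+Al)
Step 2: CEC = 3.8 + 1.5 + 1.0 + 0.4 + 1.8
Step 3: CEC = 8.5 cmol/kg

8.5


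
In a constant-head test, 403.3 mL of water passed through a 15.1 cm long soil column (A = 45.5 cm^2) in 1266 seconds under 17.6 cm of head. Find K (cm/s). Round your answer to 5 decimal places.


Step 1: K = Q * L / (A * t * h)
Step 2: Numerator = 403.3 * 15.1 = 6089.83
Step 3: Denominator = 45.5 * 1266 * 17.6 = 1013812.8
Step 4: K = 6089.83 / 1013812.8 = 0.00601 cm/s

0.00601


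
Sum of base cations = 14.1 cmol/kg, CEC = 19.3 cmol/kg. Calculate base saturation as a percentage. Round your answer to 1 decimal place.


Step 1: BS = 100 * (sum of bases) / CEC
Step 2: BS = 100 * 14.1 / 19.3
Step 3: BS = 73.1%

73.1


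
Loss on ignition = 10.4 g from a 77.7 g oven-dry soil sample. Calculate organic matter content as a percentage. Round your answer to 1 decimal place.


Step 1: OM% = 100 * LOI / sample mass
Step 2: OM = 100 * 10.4 / 77.7
Step 3: OM = 13.4%

13.4


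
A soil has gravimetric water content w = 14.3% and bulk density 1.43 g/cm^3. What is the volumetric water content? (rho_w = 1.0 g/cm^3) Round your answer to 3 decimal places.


Step 1: theta = (w / 100) * BD / rho_w
Step 2: theta = (14.3 / 100) * 1.43 / 1.0
Step 3: theta = 0.143 * 1.43
Step 4: theta = 0.204

0.204


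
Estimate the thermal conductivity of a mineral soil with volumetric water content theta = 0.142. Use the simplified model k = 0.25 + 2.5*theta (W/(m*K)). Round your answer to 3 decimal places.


Step 1: k = 0.25 + 2.5 * theta
Step 2: k = 0.25 + 2.5 * 0.142
Step 3: k = 0.25 + 0.355
Step 4: k = 0.605 W/(m*K)

0.605


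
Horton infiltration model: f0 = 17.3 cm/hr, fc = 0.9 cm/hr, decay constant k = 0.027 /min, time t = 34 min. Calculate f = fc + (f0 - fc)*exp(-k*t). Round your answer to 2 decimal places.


Step 1: f = fc + (f0 - fc) * exp(-k * t)
Step 2: exp(-0.027 * 34) = 0.399317
Step 3: f = 0.9 + (17.3 - 0.9) * 0.399317
Step 4: f = 0.9 + 16.4 * 0.399317
Step 5: f = 7.45 cm/hr

7.45


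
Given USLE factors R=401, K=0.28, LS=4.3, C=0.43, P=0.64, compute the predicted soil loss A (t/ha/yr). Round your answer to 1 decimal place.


Step 1: A = R * K * LS * C * P
Step 2: R * K = 401 * 0.28 = 112.28
Step 3: (R*K) * LS = 112.28 * 4.3 = 482.804
Step 4: * C * P = 482.804 * 0.43 * 0.64 = 132.9
Step 5: A = 132.9 t/(ha*yr)

132.9


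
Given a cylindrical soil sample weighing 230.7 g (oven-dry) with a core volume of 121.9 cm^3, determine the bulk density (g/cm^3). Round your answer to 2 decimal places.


Step 1: Identify the formula: BD = dry mass / volume
Step 2: Substitute values: BD = 230.7 / 121.9
Step 3: BD = 1.89 g/cm^3

1.89


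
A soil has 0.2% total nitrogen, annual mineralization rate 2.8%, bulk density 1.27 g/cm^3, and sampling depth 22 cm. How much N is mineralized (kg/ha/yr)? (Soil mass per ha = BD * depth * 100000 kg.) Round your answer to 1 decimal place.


Step 1: Soil mass per ha = BD * depth * 100000 = 1.27 * 22 * 100000 = 2794000 kg
Step 2: Total N pool = soil mass * N%/100 = 2794000 * 0.2/100 = 5588.0 kg/ha
Step 3: N mineralized = N pool * rate%/100 = 5588.0 * 2.8/100 = 156.5 kg/ha/yr

156.5


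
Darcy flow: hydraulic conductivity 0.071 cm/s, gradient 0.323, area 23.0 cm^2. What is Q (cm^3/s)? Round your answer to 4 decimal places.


Step 1: Apply Darcy's law: Q = K * i * A
Step 2: Q = 0.071 * 0.323 * 23.0
Step 3: Q = 0.5275 cm^3/s

0.5275


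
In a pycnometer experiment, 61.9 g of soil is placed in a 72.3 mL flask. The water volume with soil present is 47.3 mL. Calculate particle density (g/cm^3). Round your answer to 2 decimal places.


Step 1: Volume of solids = flask volume - water volume with soil
Step 2: V_solids = 72.3 - 47.3 = 25.0 mL
Step 3: Particle density = mass / V_solids = 61.9 / 25.0 = 2.48 g/cm^3

2.48


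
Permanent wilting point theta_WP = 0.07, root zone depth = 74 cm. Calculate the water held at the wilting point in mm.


Step 1: Water (mm) = theta_WP * depth * 10
Step 2: Water = 0.07 * 74 * 10
Step 3: Water = 51.8 mm

51.8


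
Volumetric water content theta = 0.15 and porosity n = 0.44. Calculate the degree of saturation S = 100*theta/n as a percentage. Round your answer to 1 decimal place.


Step 1: S = 100 * theta_v / n
Step 2: S = 100 * 0.15 / 0.44
Step 3: S = 34.1%

34.1


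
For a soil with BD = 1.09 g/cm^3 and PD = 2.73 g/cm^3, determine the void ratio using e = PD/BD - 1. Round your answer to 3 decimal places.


Step 1: e = PD / BD - 1
Step 2: e = 2.73 / 1.09 - 1
Step 3: e = 2.50459 - 1
Step 4: e = 1.505

1.505


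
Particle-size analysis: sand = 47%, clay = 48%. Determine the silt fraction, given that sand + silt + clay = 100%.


Step 1: sand + silt + clay = 100%
Step 2: silt = 100 - sand - clay
Step 3: silt = 100 - 47 - 48
Step 4: silt = 5%

5


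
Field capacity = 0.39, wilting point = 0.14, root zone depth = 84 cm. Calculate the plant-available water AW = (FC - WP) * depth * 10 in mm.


Step 1: Available water = (FC - WP) * depth * 10
Step 2: AW = (0.39 - 0.14) * 84 * 10
Step 3: AW = 0.25 * 84 * 10
Step 4: AW = 210.0 mm

210.0


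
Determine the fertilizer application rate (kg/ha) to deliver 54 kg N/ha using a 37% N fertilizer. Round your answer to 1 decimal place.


Step 1: Fertilizer rate = target N / (N content / 100)
Step 2: Rate = 54 / (37 / 100)
Step 3: Rate = 54 / 0.37
Step 4: Rate = 145.9 kg/ha

145.9


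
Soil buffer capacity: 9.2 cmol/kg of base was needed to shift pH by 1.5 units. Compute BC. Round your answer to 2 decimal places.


Step 1: BC = change in base / change in pH
Step 2: BC = 9.2 / 1.5
Step 3: BC = 6.13 cmol/(kg*pH unit)

6.13


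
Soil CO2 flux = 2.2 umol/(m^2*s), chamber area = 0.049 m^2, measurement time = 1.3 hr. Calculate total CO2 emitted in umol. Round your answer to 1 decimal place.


Step 1: Convert time to seconds: 1.3 hr * 3600 = 4680.0 s
Step 2: Total = flux * area * time_s
Step 3: Total = 2.2 * 0.049 * 4680.0
Step 4: Total = 504.5 umol

504.5


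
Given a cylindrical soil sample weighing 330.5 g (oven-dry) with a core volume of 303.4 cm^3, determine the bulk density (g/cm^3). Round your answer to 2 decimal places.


Step 1: Identify the formula: BD = dry mass / volume
Step 2: Substitute values: BD = 330.5 / 303.4
Step 3: BD = 1.09 g/cm^3

1.09


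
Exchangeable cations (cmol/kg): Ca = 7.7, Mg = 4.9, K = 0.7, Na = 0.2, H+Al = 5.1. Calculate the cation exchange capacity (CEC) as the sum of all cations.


Step 1: CEC = Ca + Mg + K + Na + (H+Al)
Step 2: CEC = 7.7 + 4.9 + 0.7 + 0.2 + 5.1
Step 3: CEC = 18.6 cmol/kg

18.6


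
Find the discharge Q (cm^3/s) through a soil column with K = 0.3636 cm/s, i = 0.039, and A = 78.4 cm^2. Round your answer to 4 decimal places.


Step 1: Apply Darcy's law: Q = K * i * A
Step 2: Q = 0.3636 * 0.039 * 78.4
Step 3: Q = 1.1117 cm^3/s

1.1117


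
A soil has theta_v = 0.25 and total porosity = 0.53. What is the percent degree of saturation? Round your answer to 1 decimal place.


Step 1: S = 100 * theta_v / n
Step 2: S = 100 * 0.25 / 0.53
Step 3: S = 47.2%

47.2


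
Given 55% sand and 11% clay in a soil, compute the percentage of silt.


Step 1: sand + silt + clay = 100%
Step 2: silt = 100 - sand - clay
Step 3: silt = 100 - 55 - 11
Step 4: silt = 34%

34


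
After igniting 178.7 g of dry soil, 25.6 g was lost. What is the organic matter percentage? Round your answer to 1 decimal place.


Step 1: OM% = 100 * LOI / sample mass
Step 2: OM = 100 * 25.6 / 178.7
Step 3: OM = 14.3%

14.3


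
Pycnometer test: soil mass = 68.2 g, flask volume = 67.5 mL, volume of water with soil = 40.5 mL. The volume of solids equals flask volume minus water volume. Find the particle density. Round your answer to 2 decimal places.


Step 1: Volume of solids = flask volume - water volume with soil
Step 2: V_solids = 67.5 - 40.5 = 27.0 mL
Step 3: Particle density = mass / V_solids = 68.2 / 27.0 = 2.53 g/cm^3

2.53


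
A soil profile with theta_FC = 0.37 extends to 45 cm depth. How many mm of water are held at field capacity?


Step 1: Water (mm) = theta_FC * depth (cm) * 10
Step 2: Water = 0.37 * 45 * 10
Step 3: Water = 166.5 mm

166.5


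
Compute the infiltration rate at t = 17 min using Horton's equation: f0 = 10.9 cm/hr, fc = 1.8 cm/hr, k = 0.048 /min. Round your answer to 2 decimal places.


Step 1: f = fc + (f0 - fc) * exp(-k * t)
Step 2: exp(-0.048 * 17) = 0.442197
Step 3: f = 1.8 + (10.9 - 1.8) * 0.442197
Step 4: f = 1.8 + 9.1 * 0.442197
Step 5: f = 5.82 cm/hr

5.82


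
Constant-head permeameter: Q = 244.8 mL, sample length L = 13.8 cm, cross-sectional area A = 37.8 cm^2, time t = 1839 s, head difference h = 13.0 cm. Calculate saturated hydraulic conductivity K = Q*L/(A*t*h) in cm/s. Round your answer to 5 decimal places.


Step 1: K = Q * L / (A * t * h)
Step 2: Numerator = 244.8 * 13.8 = 3378.24
Step 3: Denominator = 37.8 * 1839 * 13.0 = 903684.6
Step 4: K = 3378.24 / 903684.6 = 0.00374 cm/s

0.00374


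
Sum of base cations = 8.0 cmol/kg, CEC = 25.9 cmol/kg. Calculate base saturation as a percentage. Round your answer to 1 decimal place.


Step 1: BS = 100 * (sum of bases) / CEC
Step 2: BS = 100 * 8.0 / 25.9
Step 3: BS = 30.9%

30.9


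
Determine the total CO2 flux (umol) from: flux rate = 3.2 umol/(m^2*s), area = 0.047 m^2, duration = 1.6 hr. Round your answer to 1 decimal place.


Step 1: Convert time to seconds: 1.6 hr * 3600 = 5760.0 s
Step 2: Total = flux * area * time_s
Step 3: Total = 3.2 * 0.047 * 5760.0
Step 4: Total = 866.3 umol

866.3


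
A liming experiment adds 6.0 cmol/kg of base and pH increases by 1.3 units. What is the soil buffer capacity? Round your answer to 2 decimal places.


Step 1: BC = change in base / change in pH
Step 2: BC = 6.0 / 1.3
Step 3: BC = 4.62 cmol/(kg*pH unit)

4.62


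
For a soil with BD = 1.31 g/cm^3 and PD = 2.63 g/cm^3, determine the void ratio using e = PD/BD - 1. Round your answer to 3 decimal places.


Step 1: e = PD / BD - 1
Step 2: e = 2.63 / 1.31 - 1
Step 3: e = 2.00763 - 1
Step 4: e = 1.008

1.008


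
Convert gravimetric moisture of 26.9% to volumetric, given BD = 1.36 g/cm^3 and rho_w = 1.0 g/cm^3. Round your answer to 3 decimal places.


Step 1: theta = (w / 100) * BD / rho_w
Step 2: theta = (26.9 / 100) * 1.36 / 1.0
Step 3: theta = 0.269 * 1.36
Step 4: theta = 0.366

0.366


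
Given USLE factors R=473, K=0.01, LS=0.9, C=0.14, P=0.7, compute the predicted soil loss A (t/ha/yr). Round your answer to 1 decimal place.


Step 1: A = R * K * LS * C * P
Step 2: R * K = 473 * 0.01 = 4.73
Step 3: (R*K) * LS = 4.73 * 0.9 = 4.257
Step 4: * C * P = 4.257 * 0.14 * 0.7 = 0.4
Step 5: A = 0.4 t/(ha*yr)

0.4


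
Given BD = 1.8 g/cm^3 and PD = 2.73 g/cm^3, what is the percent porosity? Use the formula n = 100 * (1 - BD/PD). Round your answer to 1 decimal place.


Step 1: Formula: n = 100 * (1 - BD / PD)
Step 2: n = 100 * (1 - 1.8 / 2.73)
Step 3: n = 100 * (1 - 0.65934)
Step 4: n = 34.1%

34.1


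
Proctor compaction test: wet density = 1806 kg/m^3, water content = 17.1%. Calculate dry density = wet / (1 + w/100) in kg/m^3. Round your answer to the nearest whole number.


Step 1: Dry density = wet density / (1 + w/100)
Step 2: Dry density = 1806 / (1 + 17.1/100)
Step 3: Dry density = 1806 / 1.171
Step 4: Dry density = 1542 kg/m^3

1542


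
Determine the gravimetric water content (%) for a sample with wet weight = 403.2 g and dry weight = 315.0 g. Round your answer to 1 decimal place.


Step 1: Water mass = wet - dry = 403.2 - 315.0 = 88.2 g
Step 2: w = 100 * water mass / dry mass
Step 3: w = 100 * 88.2 / 315.0 = 28.0%

28.0


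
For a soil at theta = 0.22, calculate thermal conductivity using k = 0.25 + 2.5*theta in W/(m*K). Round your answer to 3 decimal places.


Step 1: k = 0.25 + 2.5 * theta
Step 2: k = 0.25 + 2.5 * 0.22
Step 3: k = 0.25 + 0.55
Step 4: k = 0.8 W/(m*K)

0.8


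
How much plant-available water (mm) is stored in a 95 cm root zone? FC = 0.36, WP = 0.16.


Step 1: Available water = (FC - WP) * depth * 10
Step 2: AW = (0.36 - 0.16) * 95 * 10
Step 3: AW = 0.2 * 95 * 10
Step 4: AW = 190.0 mm

190.0


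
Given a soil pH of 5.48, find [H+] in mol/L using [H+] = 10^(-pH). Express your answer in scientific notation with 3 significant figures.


Step 1: [H+] = 10^(-pH)
Step 2: [H+] = 10^(-5.48)
Step 3: [H+] = 3.31e-06 mol/L

3.31e-06


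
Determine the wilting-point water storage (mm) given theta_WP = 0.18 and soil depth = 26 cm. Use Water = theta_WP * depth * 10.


Step 1: Water (mm) = theta_WP * depth * 10
Step 2: Water = 0.18 * 26 * 10
Step 3: Water = 46.8 mm

46.8


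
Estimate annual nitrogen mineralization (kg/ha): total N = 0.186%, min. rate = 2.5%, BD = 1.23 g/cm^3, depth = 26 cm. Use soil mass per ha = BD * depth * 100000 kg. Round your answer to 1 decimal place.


Step 1: Soil mass per ha = BD * depth * 100000 = 1.23 * 26 * 100000 = 3198000 kg
Step 2: Total N pool = soil mass * N%/100 = 3198000 * 0.186/100 = 5948.28 kg/ha
Step 3: N mineralized = N pool * rate%/100 = 5948.28 * 2.5/100 = 148.7 kg/ha/yr

148.7


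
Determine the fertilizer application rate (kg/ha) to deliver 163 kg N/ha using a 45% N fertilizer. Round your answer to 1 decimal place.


Step 1: Fertilizer rate = target N / (N content / 100)
Step 2: Rate = 163 / (45 / 100)
Step 3: Rate = 163 / 0.45
Step 4: Rate = 362.2 kg/ha

362.2


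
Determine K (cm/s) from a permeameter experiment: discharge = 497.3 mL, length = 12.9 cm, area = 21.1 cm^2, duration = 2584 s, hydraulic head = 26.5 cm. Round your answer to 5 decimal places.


Step 1: K = Q * L / (A * t * h)
Step 2: Numerator = 497.3 * 12.9 = 6415.17
Step 3: Denominator = 21.1 * 2584 * 26.5 = 1444843.6
Step 4: K = 6415.17 / 1444843.6 = 0.00444 cm/s

0.00444


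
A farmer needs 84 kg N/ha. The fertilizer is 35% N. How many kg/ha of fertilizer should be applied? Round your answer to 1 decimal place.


Step 1: Fertilizer rate = target N / (N content / 100)
Step 2: Rate = 84 / (35 / 100)
Step 3: Rate = 84 / 0.35
Step 4: Rate = 240.0 kg/ha

240.0


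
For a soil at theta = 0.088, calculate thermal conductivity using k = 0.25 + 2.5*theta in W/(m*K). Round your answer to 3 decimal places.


Step 1: k = 0.25 + 2.5 * theta
Step 2: k = 0.25 + 2.5 * 0.088
Step 3: k = 0.25 + 0.22
Step 4: k = 0.47 W/(m*K)

0.47


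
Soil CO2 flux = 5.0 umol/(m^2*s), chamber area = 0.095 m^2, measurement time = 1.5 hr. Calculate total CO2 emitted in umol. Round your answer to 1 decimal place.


Step 1: Convert time to seconds: 1.5 hr * 3600 = 5400.0 s
Step 2: Total = flux * area * time_s
Step 3: Total = 5.0 * 0.095 * 5400.0
Step 4: Total = 2565.0 umol

2565.0


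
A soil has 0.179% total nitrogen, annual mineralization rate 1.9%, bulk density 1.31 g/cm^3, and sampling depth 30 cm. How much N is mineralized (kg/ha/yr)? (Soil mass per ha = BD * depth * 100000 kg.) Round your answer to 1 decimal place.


Step 1: Soil mass per ha = BD * depth * 100000 = 1.31 * 30 * 100000 = 3930000 kg
Step 2: Total N pool = soil mass * N%/100 = 3930000 * 0.179/100 = 7034.7 kg/ha
Step 3: N mineralized = N pool * rate%/100 = 7034.7 * 1.9/100 = 133.7 kg/ha/yr

133.7


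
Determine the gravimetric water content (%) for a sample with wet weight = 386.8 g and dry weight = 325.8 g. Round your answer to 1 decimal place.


Step 1: Water mass = wet - dry = 386.8 - 325.8 = 61.0 g
Step 2: w = 100 * water mass / dry mass
Step 3: w = 100 * 61.0 / 325.8 = 18.7%

18.7


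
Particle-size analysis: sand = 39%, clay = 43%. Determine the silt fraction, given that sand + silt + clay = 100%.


Step 1: sand + silt + clay = 100%
Step 2: silt = 100 - sand - clay
Step 3: silt = 100 - 39 - 43
Step 4: silt = 18%

18


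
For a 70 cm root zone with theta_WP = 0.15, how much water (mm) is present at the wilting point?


Step 1: Water (mm) = theta_WP * depth * 10
Step 2: Water = 0.15 * 70 * 10
Step 3: Water = 105.0 mm

105.0


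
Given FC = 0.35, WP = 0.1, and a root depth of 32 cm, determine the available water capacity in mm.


Step 1: Available water = (FC - WP) * depth * 10
Step 2: AW = (0.35 - 0.1) * 32 * 10
Step 3: AW = 0.25 * 32 * 10
Step 4: AW = 80.0 mm

80.0


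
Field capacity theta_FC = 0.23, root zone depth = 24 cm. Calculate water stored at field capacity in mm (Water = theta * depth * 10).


Step 1: Water (mm) = theta_FC * depth (cm) * 10
Step 2: Water = 0.23 * 24 * 10
Step 3: Water = 55.2 mm

55.2


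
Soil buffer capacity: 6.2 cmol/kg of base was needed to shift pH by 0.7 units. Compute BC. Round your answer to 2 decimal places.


Step 1: BC = change in base / change in pH
Step 2: BC = 6.2 / 0.7
Step 3: BC = 8.86 cmol/(kg*pH unit)

8.86


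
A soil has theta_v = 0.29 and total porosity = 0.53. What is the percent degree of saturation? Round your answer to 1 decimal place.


Step 1: S = 100 * theta_v / n
Step 2: S = 100 * 0.29 / 0.53
Step 3: S = 54.7%

54.7


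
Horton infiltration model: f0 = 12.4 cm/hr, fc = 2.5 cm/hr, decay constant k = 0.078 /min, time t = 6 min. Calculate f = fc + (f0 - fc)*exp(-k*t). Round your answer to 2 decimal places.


Step 1: f = fc + (f0 - fc) * exp(-k * t)
Step 2: exp(-0.078 * 6) = 0.626254
Step 3: f = 2.5 + (12.4 - 2.5) * 0.626254
Step 4: f = 2.5 + 9.9 * 0.626254
Step 5: f = 8.7 cm/hr

8.7


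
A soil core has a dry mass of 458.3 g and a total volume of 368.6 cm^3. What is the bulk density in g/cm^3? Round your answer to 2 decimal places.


Step 1: Identify the formula: BD = dry mass / volume
Step 2: Substitute values: BD = 458.3 / 368.6
Step 3: BD = 1.24 g/cm^3

1.24


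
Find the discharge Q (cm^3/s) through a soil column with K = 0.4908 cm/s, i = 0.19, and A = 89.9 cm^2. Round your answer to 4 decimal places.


Step 1: Apply Darcy's law: Q = K * i * A
Step 2: Q = 0.4908 * 0.19 * 89.9
Step 3: Q = 8.3834 cm^3/s

8.3834


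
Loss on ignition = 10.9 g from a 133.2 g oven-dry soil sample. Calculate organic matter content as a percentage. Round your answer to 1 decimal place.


Step 1: OM% = 100 * LOI / sample mass
Step 2: OM = 100 * 10.9 / 133.2
Step 3: OM = 8.2%

8.2


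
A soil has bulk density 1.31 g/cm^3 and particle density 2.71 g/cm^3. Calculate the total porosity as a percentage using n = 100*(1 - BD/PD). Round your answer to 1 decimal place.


Step 1: Formula: n = 100 * (1 - BD / PD)
Step 2: n = 100 * (1 - 1.31 / 2.71)
Step 3: n = 100 * (1 - 0.48339)
Step 4: n = 51.7%

51.7


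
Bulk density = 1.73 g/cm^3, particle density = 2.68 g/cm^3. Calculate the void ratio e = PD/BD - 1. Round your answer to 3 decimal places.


Step 1: e = PD / BD - 1
Step 2: e = 2.68 / 1.73 - 1
Step 3: e = 1.54913 - 1
Step 4: e = 0.549

0.549


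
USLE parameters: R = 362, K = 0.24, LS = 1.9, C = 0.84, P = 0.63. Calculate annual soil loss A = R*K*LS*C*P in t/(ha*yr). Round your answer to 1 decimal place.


Step 1: A = R * K * LS * C * P
Step 2: R * K = 362 * 0.24 = 86.88
Step 3: (R*K) * LS = 86.88 * 1.9 = 165.072
Step 4: * C * P = 165.072 * 0.84 * 0.63 = 87.4
Step 5: A = 87.4 t/(ha*yr)

87.4


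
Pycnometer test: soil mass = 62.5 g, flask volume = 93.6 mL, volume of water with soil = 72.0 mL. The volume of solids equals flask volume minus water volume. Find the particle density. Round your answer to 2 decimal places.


Step 1: Volume of solids = flask volume - water volume with soil
Step 2: V_solids = 93.6 - 72.0 = 21.6 mL
Step 3: Particle density = mass / V_solids = 62.5 / 21.6 = 2.89 g/cm^3

2.89


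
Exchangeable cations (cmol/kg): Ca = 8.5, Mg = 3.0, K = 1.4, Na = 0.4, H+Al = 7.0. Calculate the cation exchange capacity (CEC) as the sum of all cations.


Step 1: CEC = Ca + Mg + K + Na + (H+Al)
Step 2: CEC = 8.5 + 3.0 + 1.4 + 0.4 + 7.0
Step 3: CEC = 20.3 cmol/kg

20.3


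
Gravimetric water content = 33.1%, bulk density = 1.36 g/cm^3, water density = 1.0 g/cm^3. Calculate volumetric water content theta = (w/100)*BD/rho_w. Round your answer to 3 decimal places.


Step 1: theta = (w / 100) * BD / rho_w
Step 2: theta = (33.1 / 100) * 1.36 / 1.0
Step 3: theta = 0.331 * 1.36
Step 4: theta = 0.45

0.45


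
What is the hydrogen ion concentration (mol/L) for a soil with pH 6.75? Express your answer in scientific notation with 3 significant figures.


Step 1: [H+] = 10^(-pH)
Step 2: [H+] = 10^(-6.75)
Step 3: [H+] = 1.78e-07 mol/L

1.78e-07


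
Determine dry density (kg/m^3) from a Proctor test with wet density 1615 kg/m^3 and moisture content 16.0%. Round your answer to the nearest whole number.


Step 1: Dry density = wet density / (1 + w/100)
Step 2: Dry density = 1615 / (1 + 16.0/100)
Step 3: Dry density = 1615 / 1.16
Step 4: Dry density = 1392 kg/m^3

1392


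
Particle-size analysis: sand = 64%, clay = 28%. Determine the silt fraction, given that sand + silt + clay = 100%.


Step 1: sand + silt + clay = 100%
Step 2: silt = 100 - sand - clay
Step 3: silt = 100 - 64 - 28
Step 4: silt = 8%

8


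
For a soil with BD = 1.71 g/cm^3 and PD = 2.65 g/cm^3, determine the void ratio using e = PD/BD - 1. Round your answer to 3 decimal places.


Step 1: e = PD / BD - 1
Step 2: e = 2.65 / 1.71 - 1
Step 3: e = 1.54971 - 1
Step 4: e = 0.55

0.55


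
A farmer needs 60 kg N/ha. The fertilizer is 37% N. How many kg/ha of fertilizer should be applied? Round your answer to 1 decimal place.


Step 1: Fertilizer rate = target N / (N content / 100)
Step 2: Rate = 60 / (37 / 100)
Step 3: Rate = 60 / 0.37
Step 4: Rate = 162.2 kg/ha

162.2


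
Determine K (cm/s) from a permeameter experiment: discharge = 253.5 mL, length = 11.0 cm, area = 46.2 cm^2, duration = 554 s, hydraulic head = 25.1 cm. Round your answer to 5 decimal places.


Step 1: K = Q * L / (A * t * h)
Step 2: Numerator = 253.5 * 11.0 = 2788.5
Step 3: Denominator = 46.2 * 554 * 25.1 = 642429.48
Step 4: K = 2788.5 / 642429.48 = 0.00434 cm/s

0.00434


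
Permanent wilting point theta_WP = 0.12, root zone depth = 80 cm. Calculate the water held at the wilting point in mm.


Step 1: Water (mm) = theta_WP * depth * 10
Step 2: Water = 0.12 * 80 * 10
Step 3: Water = 96.0 mm

96.0


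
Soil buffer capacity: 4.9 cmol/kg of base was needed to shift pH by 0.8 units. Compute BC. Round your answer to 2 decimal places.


Step 1: BC = change in base / change in pH
Step 2: BC = 4.9 / 0.8
Step 3: BC = 6.13 cmol/(kg*pH unit)

6.13


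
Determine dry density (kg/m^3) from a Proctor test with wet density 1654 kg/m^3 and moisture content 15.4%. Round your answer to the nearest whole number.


Step 1: Dry density = wet density / (1 + w/100)
Step 2: Dry density = 1654 / (1 + 15.4/100)
Step 3: Dry density = 1654 / 1.154
Step 4: Dry density = 1433 kg/m^3

1433


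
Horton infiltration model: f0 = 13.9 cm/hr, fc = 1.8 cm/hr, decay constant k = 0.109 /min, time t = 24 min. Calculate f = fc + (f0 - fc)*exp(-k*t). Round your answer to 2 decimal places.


Step 1: f = fc + (f0 - fc) * exp(-k * t)
Step 2: exp(-0.109 * 24) = 0.073095
Step 3: f = 1.8 + (13.9 - 1.8) * 0.073095
Step 4: f = 1.8 + 12.1 * 0.073095
Step 5: f = 2.68 cm/hr

2.68


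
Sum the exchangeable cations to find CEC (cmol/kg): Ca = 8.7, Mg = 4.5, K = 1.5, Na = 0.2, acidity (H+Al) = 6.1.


Step 1: CEC = Ca + Mg + K + Na + (H+Al)
Step 2: CEC = 8.7 + 4.5 + 1.5 + 0.2 + 6.1
Step 3: CEC = 21.0 cmol/kg

21.0


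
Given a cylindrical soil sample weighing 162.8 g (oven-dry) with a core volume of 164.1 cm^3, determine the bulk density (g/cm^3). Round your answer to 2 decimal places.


Step 1: Identify the formula: BD = dry mass / volume
Step 2: Substitute values: BD = 162.8 / 164.1
Step 3: BD = 0.99 g/cm^3

0.99


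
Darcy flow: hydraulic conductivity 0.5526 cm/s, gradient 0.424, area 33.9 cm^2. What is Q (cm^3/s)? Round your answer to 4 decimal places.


Step 1: Apply Darcy's law: Q = K * i * A
Step 2: Q = 0.5526 * 0.424 * 33.9
Step 3: Q = 7.9429 cm^3/s

7.9429


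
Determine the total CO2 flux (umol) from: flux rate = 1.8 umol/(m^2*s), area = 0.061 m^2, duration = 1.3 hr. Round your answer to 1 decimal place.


Step 1: Convert time to seconds: 1.3 hr * 3600 = 4680.0 s
Step 2: Total = flux * area * time_s
Step 3: Total = 1.8 * 0.061 * 4680.0
Step 4: Total = 513.9 umol

513.9


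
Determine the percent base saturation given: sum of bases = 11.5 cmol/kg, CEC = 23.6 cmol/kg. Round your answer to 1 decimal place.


Step 1: BS = 100 * (sum of bases) / CEC
Step 2: BS = 100 * 11.5 / 23.6
Step 3: BS = 48.7%

48.7


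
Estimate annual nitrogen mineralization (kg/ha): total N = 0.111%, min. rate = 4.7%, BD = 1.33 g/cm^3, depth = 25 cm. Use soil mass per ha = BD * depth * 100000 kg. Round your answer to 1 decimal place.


Step 1: Soil mass per ha = BD * depth * 100000 = 1.33 * 25 * 100000 = 3325000 kg
Step 2: Total N pool = soil mass * N%/100 = 3325000 * 0.111/100 = 3690.75 kg/ha
Step 3: N mineralized = N pool * rate%/100 = 3690.75 * 4.7/100 = 173.5 kg/ha/yr

173.5


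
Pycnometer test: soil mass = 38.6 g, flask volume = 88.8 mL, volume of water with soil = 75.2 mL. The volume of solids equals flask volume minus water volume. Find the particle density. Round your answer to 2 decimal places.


Step 1: Volume of solids = flask volume - water volume with soil
Step 2: V_solids = 88.8 - 75.2 = 13.6 mL
Step 3: Particle density = mass / V_solids = 38.6 / 13.6 = 2.84 g/cm^3

2.84


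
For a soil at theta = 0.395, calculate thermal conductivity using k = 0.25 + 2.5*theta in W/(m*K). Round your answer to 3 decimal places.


Step 1: k = 0.25 + 2.5 * theta
Step 2: k = 0.25 + 2.5 * 0.395
Step 3: k = 0.25 + 0.988
Step 4: k = 1.238 W/(m*K)

1.238


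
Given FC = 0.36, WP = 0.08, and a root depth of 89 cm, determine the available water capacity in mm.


Step 1: Available water = (FC - WP) * depth * 10
Step 2: AW = (0.36 - 0.08) * 89 * 10
Step 3: AW = 0.28 * 89 * 10
Step 4: AW = 249.2 mm

249.2


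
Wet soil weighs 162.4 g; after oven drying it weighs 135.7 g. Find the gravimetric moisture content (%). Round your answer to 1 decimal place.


Step 1: Water mass = wet - dry = 162.4 - 135.7 = 26.7 g
Step 2: w = 100 * water mass / dry mass
Step 3: w = 100 * 26.7 / 135.7 = 19.7%

19.7


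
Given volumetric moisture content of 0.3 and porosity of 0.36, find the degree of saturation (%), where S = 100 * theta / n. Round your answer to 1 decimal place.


Step 1: S = 100 * theta_v / n
Step 2: S = 100 * 0.3 / 0.36
Step 3: S = 83.3%

83.3


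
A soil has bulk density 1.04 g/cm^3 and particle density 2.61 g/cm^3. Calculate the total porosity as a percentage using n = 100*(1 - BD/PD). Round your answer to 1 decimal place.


Step 1: Formula: n = 100 * (1 - BD / PD)
Step 2: n = 100 * (1 - 1.04 / 2.61)
Step 3: n = 100 * (1 - 0.39847)
Step 4: n = 60.2%

60.2


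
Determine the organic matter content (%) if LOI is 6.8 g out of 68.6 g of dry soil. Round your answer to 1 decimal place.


Step 1: OM% = 100 * LOI / sample mass
Step 2: OM = 100 * 6.8 / 68.6
Step 3: OM = 9.9%

9.9


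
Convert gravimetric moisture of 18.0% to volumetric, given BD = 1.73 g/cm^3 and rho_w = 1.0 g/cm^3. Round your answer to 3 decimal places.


Step 1: theta = (w / 100) * BD / rho_w
Step 2: theta = (18.0 / 100) * 1.73 / 1.0
Step 3: theta = 0.18 * 1.73
Step 4: theta = 0.311

0.311


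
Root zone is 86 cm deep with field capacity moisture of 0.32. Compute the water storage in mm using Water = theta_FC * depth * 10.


Step 1: Water (mm) = theta_FC * depth (cm) * 10
Step 2: Water = 0.32 * 86 * 10
Step 3: Water = 275.2 mm

275.2


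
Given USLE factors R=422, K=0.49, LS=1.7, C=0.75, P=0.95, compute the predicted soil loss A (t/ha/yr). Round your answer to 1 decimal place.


Step 1: A = R * K * LS * C * P
Step 2: R * K = 422 * 0.49 = 206.78
Step 3: (R*K) * LS = 206.78 * 1.7 = 351.526
Step 4: * C * P = 351.526 * 0.75 * 0.95 = 250.5
Step 5: A = 250.5 t/(ha*yr)

250.5


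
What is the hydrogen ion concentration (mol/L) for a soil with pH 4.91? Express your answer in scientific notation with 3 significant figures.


Step 1: [H+] = 10^(-pH)
Step 2: [H+] = 10^(-4.91)
Step 3: [H+] = 1.23e-05 mol/L

1.23e-05


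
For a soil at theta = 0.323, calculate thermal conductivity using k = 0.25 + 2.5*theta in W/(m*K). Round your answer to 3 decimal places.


Step 1: k = 0.25 + 2.5 * theta
Step 2: k = 0.25 + 2.5 * 0.323
Step 3: k = 0.25 + 0.808
Step 4: k = 1.058 W/(m*K)

1.058


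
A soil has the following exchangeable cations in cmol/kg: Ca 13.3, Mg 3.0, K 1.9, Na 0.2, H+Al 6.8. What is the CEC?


Step 1: CEC = Ca + Mg + K + Na + (H+Al)
Step 2: CEC = 13.3 + 3.0 + 1.9 + 0.2 + 6.8
Step 3: CEC = 25.2 cmol/kg

25.2


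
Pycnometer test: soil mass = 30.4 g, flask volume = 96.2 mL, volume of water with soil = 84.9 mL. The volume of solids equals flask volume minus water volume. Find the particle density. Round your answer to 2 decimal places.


Step 1: Volume of solids = flask volume - water volume with soil
Step 2: V_solids = 96.2 - 84.9 = 11.3 mL
Step 3: Particle density = mass / V_solids = 30.4 / 11.3 = 2.69 g/cm^3

2.69


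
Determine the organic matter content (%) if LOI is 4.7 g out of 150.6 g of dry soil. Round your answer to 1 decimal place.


Step 1: OM% = 100 * LOI / sample mass
Step 2: OM = 100 * 4.7 / 150.6
Step 3: OM = 3.1%

3.1


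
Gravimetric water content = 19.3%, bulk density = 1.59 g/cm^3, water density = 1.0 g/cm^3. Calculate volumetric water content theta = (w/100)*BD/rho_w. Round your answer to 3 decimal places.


Step 1: theta = (w / 100) * BD / rho_w
Step 2: theta = (19.3 / 100) * 1.59 / 1.0
Step 3: theta = 0.193 * 1.59
Step 4: theta = 0.307

0.307


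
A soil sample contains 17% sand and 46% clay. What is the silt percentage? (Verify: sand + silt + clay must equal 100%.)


Step 1: sand + silt + clay = 100%
Step 2: silt = 100 - sand - clay
Step 3: silt = 100 - 17 - 46
Step 4: silt = 37%

37


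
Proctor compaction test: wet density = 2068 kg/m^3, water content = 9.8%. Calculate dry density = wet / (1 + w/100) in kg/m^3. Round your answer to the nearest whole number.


Step 1: Dry density = wet density / (1 + w/100)
Step 2: Dry density = 2068 / (1 + 9.8/100)
Step 3: Dry density = 2068 / 1.098
Step 4: Dry density = 1883 kg/m^3

1883


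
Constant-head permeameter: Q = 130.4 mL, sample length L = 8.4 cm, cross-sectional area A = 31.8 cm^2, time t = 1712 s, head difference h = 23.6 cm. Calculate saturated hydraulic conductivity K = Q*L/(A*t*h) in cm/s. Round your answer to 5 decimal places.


Step 1: K = Q * L / (A * t * h)
Step 2: Numerator = 130.4 * 8.4 = 1095.36
Step 3: Denominator = 31.8 * 1712 * 23.6 = 1284821.76
Step 4: K = 1095.36 / 1284821.76 = 0.00085 cm/s

0.00085


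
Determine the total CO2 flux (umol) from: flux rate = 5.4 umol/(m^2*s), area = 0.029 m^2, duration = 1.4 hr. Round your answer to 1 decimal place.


Step 1: Convert time to seconds: 1.4 hr * 3600 = 5040.0 s
Step 2: Total = flux * area * time_s
Step 3: Total = 5.4 * 0.029 * 5040.0
Step 4: Total = 789.3 umol

789.3


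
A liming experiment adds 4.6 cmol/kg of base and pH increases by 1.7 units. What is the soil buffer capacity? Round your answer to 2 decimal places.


Step 1: BC = change in base / change in pH
Step 2: BC = 4.6 / 1.7
Step 3: BC = 2.71 cmol/(kg*pH unit)

2.71


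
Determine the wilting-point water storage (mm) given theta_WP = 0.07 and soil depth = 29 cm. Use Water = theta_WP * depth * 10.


Step 1: Water (mm) = theta_WP * depth * 10
Step 2: Water = 0.07 * 29 * 10
Step 3: Water = 20.3 mm

20.3


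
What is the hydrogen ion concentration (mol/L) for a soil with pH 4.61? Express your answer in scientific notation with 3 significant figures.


Step 1: [H+] = 10^(-pH)
Step 2: [H+] = 10^(-4.61)
Step 3: [H+] = 2.45e-05 mol/L

2.45e-05


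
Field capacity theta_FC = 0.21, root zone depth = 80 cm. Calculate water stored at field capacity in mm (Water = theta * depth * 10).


Step 1: Water (mm) = theta_FC * depth (cm) * 10
Step 2: Water = 0.21 * 80 * 10
Step 3: Water = 168.0 mm

168.0


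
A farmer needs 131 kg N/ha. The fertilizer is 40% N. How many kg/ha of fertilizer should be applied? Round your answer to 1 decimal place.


Step 1: Fertilizer rate = target N / (N content / 100)
Step 2: Rate = 131 / (40 / 100)
Step 3: Rate = 131 / 0.4
Step 4: Rate = 327.5 kg/ha

327.5


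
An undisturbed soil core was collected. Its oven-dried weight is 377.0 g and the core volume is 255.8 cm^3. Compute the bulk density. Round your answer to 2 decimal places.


Step 1: Identify the formula: BD = dry mass / volume
Step 2: Substitute values: BD = 377.0 / 255.8
Step 3: BD = 1.47 g/cm^3

1.47


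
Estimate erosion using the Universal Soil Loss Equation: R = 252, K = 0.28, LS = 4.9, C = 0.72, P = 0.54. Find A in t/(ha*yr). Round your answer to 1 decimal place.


Step 1: A = R * K * LS * C * P
Step 2: R * K = 252 * 0.28 = 70.56
Step 3: (R*K) * LS = 70.56 * 4.9 = 345.744
Step 4: * C * P = 345.744 * 0.72 * 0.54 = 134.4
Step 5: A = 134.4 t/(ha*yr)

134.4


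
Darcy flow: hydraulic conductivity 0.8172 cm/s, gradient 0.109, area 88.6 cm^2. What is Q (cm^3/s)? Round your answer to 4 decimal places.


Step 1: Apply Darcy's law: Q = K * i * A
Step 2: Q = 0.8172 * 0.109 * 88.6
Step 3: Q = 7.892 cm^3/s

7.892


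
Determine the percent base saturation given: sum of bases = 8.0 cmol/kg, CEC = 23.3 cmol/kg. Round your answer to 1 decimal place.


Step 1: BS = 100 * (sum of bases) / CEC
Step 2: BS = 100 * 8.0 / 23.3
Step 3: BS = 34.3%

34.3


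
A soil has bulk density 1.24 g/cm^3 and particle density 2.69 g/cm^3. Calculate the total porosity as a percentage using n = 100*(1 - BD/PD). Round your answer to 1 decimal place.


Step 1: Formula: n = 100 * (1 - BD / PD)
Step 2: n = 100 * (1 - 1.24 / 2.69)
Step 3: n = 100 * (1 - 0.46097)
Step 4: n = 53.9%

53.9


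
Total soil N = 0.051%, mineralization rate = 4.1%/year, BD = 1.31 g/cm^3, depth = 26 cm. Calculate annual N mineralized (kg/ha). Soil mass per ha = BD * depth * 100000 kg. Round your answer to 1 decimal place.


Step 1: Soil mass per ha = BD * depth * 100000 = 1.31 * 26 * 100000 = 3406000 kg
Step 2: Total N pool = soil mass * N%/100 = 3406000 * 0.051/100 = 1737.06 kg/ha
Step 3: N mineralized = N pool * rate%/100 = 1737.06 * 4.1/100 = 71.2 kg/ha/yr

71.2


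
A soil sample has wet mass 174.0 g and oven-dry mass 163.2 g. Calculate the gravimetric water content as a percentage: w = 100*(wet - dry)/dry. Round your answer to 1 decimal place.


Step 1: Water mass = wet - dry = 174.0 - 163.2 = 10.8 g
Step 2: w = 100 * water mass / dry mass
Step 3: w = 100 * 10.8 / 163.2 = 6.6%

6.6


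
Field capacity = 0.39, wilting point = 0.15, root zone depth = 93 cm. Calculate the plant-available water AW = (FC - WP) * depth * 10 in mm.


Step 1: Available water = (FC - WP) * depth * 10
Step 2: AW = (0.39 - 0.15) * 93 * 10
Step 3: AW = 0.24 * 93 * 10
Step 4: AW = 223.2 mm

223.2


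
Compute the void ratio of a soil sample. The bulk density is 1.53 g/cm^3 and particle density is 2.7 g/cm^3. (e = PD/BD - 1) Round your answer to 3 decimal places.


Step 1: e = PD / BD - 1
Step 2: e = 2.7 / 1.53 - 1
Step 3: e = 1.76471 - 1
Step 4: e = 0.765

0.765


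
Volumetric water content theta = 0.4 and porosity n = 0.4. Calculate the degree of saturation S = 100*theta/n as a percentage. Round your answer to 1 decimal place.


Step 1: S = 100 * theta_v / n
Step 2: S = 100 * 0.4 / 0.4
Step 3: S = 100.0%

100.0


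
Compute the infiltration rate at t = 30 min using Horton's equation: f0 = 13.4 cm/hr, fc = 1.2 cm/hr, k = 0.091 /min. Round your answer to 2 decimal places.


Step 1: f = fc + (f0 - fc) * exp(-k * t)
Step 2: exp(-0.091 * 30) = 0.065219
Step 3: f = 1.2 + (13.4 - 1.2) * 0.065219
Step 4: f = 1.2 + 12.2 * 0.065219
Step 5: f = 2.0 cm/hr

2.0


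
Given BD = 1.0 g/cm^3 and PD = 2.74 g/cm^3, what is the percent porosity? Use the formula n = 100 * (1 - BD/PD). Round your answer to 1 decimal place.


Step 1: Formula: n = 100 * (1 - BD / PD)
Step 2: n = 100 * (1 - 1.0 / 2.74)
Step 3: n = 100 * (1 - 0.36496)
Step 4: n = 63.5%

63.5


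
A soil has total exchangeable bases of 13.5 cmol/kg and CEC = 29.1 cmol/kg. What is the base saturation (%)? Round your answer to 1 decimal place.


Step 1: BS = 100 * (sum of bases) / CEC
Step 2: BS = 100 * 13.5 / 29.1
Step 3: BS = 46.4%

46.4


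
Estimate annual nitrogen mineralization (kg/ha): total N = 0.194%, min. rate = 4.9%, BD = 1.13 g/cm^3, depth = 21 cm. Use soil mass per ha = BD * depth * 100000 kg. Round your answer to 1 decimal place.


Step 1: Soil mass per ha = BD * depth * 100000 = 1.13 * 21 * 100000 = 2373000 kg
Step 2: Total N pool = soil mass * N%/100 = 2373000 * 0.194/100 = 4603.62 kg/ha
Step 3: N mineralized = N pool * rate%/100 = 4603.62 * 4.9/100 = 225.6 kg/ha/yr

225.6


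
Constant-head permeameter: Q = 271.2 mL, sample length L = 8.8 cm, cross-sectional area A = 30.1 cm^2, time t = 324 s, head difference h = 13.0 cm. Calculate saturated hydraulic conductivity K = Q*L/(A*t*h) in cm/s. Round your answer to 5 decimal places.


Step 1: K = Q * L / (A * t * h)
Step 2: Numerator = 271.2 * 8.8 = 2386.56
Step 3: Denominator = 30.1 * 324 * 13.0 = 126781.2
Step 4: K = 2386.56 / 126781.2 = 0.01882 cm/s

0.01882


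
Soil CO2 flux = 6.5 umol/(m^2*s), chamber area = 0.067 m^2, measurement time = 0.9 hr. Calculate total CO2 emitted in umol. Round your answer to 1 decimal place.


Step 1: Convert time to seconds: 0.9 hr * 3600 = 3240.0 s
Step 2: Total = flux * area * time_s
Step 3: Total = 6.5 * 0.067 * 3240.0
Step 4: Total = 1411.0 umol

1411.0


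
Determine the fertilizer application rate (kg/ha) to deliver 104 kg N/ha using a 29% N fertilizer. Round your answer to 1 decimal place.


Step 1: Fertilizer rate = target N / (N content / 100)
Step 2: Rate = 104 / (29 / 100)
Step 3: Rate = 104 / 0.29
Step 4: Rate = 358.6 kg/ha

358.6


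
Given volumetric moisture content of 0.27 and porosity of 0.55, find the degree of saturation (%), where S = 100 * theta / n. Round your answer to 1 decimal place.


Step 1: S = 100 * theta_v / n
Step 2: S = 100 * 0.27 / 0.55
Step 3: S = 49.1%

49.1


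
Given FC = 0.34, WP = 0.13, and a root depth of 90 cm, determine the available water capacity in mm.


Step 1: Available water = (FC - WP) * depth * 10
Step 2: AW = (0.34 - 0.13) * 90 * 10
Step 3: AW = 0.21 * 90 * 10
Step 4: AW = 189.0 mm

189.0
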